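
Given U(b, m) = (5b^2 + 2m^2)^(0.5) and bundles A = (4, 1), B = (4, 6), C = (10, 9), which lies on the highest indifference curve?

Evaluate utility at each bundle:
U(A) = 9.055.
U(B) = 12.329.
U(C) = 25.729.
Highest utility is C, so C ≻ B ≻ A.

Bundle C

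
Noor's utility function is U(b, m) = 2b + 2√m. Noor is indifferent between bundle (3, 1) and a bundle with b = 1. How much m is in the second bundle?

U(3, 1) = 8.
Set U(1, m) = 8 and solve.
With b = 1: 2√m = 8 − 2·1 = 6, so √m = 3 and m = 9.
Check: U(1, 9) = 8.

m = 9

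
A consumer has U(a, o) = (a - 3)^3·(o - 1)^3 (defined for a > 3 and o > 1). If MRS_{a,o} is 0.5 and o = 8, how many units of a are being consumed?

MU_a = 3·(a−3)^2·(o−1)^3, MU_o = 3·(a−3)^3·(o−1)^2.
MRS = (o−1)/(a−3).
Substitute o = 8: MRS = 7/(a − 3). Setting this equal to 0.5 gives a − 3 = 7/0.5 = 14, so a = 17.

a = 17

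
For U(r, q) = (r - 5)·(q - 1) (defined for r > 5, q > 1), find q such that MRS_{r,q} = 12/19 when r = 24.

q = 13

MU_r = (q−1), MU_q = (r−5).
MRS = (q−1)/(r−5).
Substitute r = 24: MRS = (q − 1)/19. Setting this equal to 12/19 gives q − 1 = (12/19)·19 = 12, so q = 13.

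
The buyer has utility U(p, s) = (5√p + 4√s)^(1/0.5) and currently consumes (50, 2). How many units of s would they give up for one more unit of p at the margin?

For CES with ρ = 0.5, MRS = (5/4)·√(s/p).
At (50, 2): MRS = 0.25.
So at (50, 2) the consumer would give up 0.25 units of s for one more unit of p.

MRS = 0.25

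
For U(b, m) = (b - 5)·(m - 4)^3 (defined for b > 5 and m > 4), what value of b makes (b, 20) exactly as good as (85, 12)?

b = 15

U(85, 12) = 40960.
Set U(b, 20) = 40960 and solve.
With m = 20: (20 − 4)^3 = 4096, so (b − 5) = 40960/4096 = 10.
So b = 5 + 10 = 15.
Check: U(15, 20) = 40960.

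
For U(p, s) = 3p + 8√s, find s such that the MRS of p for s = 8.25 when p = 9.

MU_p = 3, MU_s = 8/(2√s).
MRS = 3 ÷ (8/(2√s)).
MRS depends only on s: 0.75·√s = 8.25 ⇒ √s = 8.25/0.75 = 11 ⇒ s = 121.

s = 121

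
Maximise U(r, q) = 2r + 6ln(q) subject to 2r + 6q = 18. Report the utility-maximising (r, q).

r* = 6, q* = 1

MU_r = 2, MU_q = 6/q.
MRS = 2 ÷ (6/q).
Tangency: set MRS = p_r/p_q = 2/6 = 1/3.
MRS depends only on q: (1/3)·q = 1/3 ⇒ q* = (1/3)/(1/3) = 1.
From the budget, 2·r = 18 − 6·1 = 12, so r* = 6.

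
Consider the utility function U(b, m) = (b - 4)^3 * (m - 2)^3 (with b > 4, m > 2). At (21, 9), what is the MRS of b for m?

MU_b = 3·(b−4)^2·(m−2)^3, MU_m = 3·(b−4)^3·(m−2)^2.
MRS = (m−2)/(b−4).
At (21, 9): MRS = 7/17.
The indifference curve has slope −7/17 at this bundle.

MRS = 7/17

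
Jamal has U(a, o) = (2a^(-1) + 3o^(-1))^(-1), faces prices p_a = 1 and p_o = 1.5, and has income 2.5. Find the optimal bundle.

For CES with ρ = -1, MRS = (2/3)·(o/a)^2.
Tangency: set MRS = p_a/p_o = 1/1.5 = 2/3.
So (o/a)^2 = 1; taking the square root, o/a = 1, i.e. o = a.
Substitute into the budget 1·a + 1.5·o = 2.5: 2.5·a = 2.5, so a* = 1 and o* = 1.

a* = 1, o* = 1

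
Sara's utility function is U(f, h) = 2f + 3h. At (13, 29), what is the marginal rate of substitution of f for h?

MRS = 2/3

MU_f = 2, MU_h = 3, so MRS = 2/3 at every bundle.
At (13, 29): MRS = 2/3.
So at (13, 29) the consumer would give up 2/3 units of h for one more unit of f.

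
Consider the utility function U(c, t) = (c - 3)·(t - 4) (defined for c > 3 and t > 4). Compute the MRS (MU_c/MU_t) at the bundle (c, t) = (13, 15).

MRS = 1.1

MU_c = (t−4), MU_t = (c−3).
MRS = (t−4)/(c−3).
At (13, 15): MRS = 1.1.
The indifference curve has slope −1.1 at this bundle.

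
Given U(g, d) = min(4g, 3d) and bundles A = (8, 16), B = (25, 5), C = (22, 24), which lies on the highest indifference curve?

Bundle C

Evaluate utility at each bundle:
U(A) = 32.
U(B) = 15.
U(C) = 72.
Highest utility is C, so C ≻ A ≻ B.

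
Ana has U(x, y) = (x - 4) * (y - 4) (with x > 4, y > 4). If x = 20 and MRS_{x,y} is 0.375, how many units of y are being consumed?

y = 10

MU_x = (y−4), MU_y = (x−4).
MRS = (y−4)/(x−4).
Substitute x = 20: MRS = (y − 4)/16. Setting this equal to 0.375 gives y − 4 = 0.375·16 = 6, so y = 10.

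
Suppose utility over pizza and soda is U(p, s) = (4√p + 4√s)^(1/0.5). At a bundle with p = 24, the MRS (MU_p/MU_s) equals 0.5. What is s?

s = 6

For CES with ρ = 0.5, MRS = √(s/p).
Setting √(s/24) = 0.5 gives s/24 = 0.25 and s = 6.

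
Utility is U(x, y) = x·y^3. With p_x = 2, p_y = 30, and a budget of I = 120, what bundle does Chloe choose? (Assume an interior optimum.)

x* = 15, y* = 3

MU_x = y^3 and MU_y = 3·x·y^2.
MRS = MU_x/MU_y = (1/3)·y/x.
Tangency: set MRS = p_x/p_y = 2/30 = 1/15.
So (1/3)·y/x = 1/15, i.e. y = 0.2·x.
Substitute into the budget 2·x + 30·y = 120: 8·x = 120, so x* = 15.
Then y* = 0.2·15 = 3.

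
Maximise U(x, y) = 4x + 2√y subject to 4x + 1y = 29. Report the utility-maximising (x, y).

x* = 7, y* = 1

MU_x = 4, MU_y = 2/(2√y).
MRS = 4 ÷ (2/(2√y)).
Tangency: set MRS = p_x/p_y = 4/1 = 4.
MRS depends only on y: 4·√y = 4 ⇒ √y = 4/4 = 1 ⇒ y* = 1.
From the budget, 4·x = 29 − 1·1 = 28, so x* = 7.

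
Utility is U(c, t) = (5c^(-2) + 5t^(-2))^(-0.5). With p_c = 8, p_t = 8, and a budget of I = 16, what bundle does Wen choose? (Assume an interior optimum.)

c* = 1, t* = 1

For CES with ρ = -2, MRS = (t/c)^3.
Tangency: set MRS = p_c/p_t = 8/8 = 1.
So (t/c)^3 = 1; taking the cube root, t/c = 1, i.e. t = c.
Substitute into the budget 8·c + 8·t = 16: 16·c = 16, so c* = 1 and t* = 1.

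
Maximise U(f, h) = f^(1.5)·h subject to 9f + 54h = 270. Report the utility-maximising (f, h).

f* = 18, h* = 2

MU_f = 1.5·√f·h and MU_h = f^(1.5).
MRS = MU_f/MU_h = (1.5)·h/f.
Tangency: set MRS = p_f/p_h = 9/54 = 1/6.
So (1.5)·h/f = 1/6, i.e. h = (1/9)·f.
Substitute into the budget 9·f + 54·h = 270: 15·f = 270, so f* = 18.
Then h* = (1/9)·18 = 2.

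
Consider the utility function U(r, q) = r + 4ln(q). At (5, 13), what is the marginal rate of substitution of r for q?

MRS = 3.25

MU_r = 1, MU_q = 4/q.
MRS = 1 ÷ (4/q).
At (5, 13): MRS = 3.25.
That is, one extra unit of r is worth 3.25 units of q at the margin.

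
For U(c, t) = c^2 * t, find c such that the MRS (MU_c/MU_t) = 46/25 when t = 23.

c = 25

MU_c = 2·c·t and MU_t = c^2.
MRS = MU_c/MU_t = (2/1)·t/c.
Substitute t = 23: MRS = 46/c. Setting 46/c = 46/25 gives c = 46/(46/25) = 25.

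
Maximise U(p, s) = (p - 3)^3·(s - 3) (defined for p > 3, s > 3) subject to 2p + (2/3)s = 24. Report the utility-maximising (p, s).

p* = 9, s* = 9

MU_p = 3·(p−3)^2·(s−3), MU_s = (p−3)^3.
MRS = (3/1)·(s−3)/(p−3).
Tangency: set MRS = p_p/p_s = 2/(2/3) = 3.
So (3/1)·(s − 3)/(p − 3) = 3, i.e. (s − 3) = (p − 3).
Rewrite the budget in excess-of-subsistence terms: 2·(p − 3) + (2/3)·(s − 3) = 24 − 2·3 − (2/3)·3 = 16.
Substituting, (8/3)·(p − 3) = 16, so p − 3 = 6 and p* = 9.
Then s − 3 = 6, so s* = 9.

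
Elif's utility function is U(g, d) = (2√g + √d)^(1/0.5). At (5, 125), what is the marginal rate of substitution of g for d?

For CES with ρ = 0.5, MRS = (2/1)·√(d/g).
At (5, 125): MRS = 10.
So at (5, 125) the consumer would give up 10 units of d for one more unit of g.

MRS = 10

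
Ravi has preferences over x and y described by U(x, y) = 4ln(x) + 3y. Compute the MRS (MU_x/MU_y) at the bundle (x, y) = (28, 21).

MRS = 1/21

MU_x = 4/x, MU_y = 3.
MRS = 4/x ÷ 3.
At (28, 21): MRS = 1/21.
That is, one extra unit of x is worth 1/21 units of y at the margin.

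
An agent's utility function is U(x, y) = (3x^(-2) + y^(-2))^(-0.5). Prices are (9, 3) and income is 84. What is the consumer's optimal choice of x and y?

x* = 7, y* = 7

For CES with ρ = -2, MRS = (3/1)·(y/x)^3.
Tangency: set MRS = p_x/p_y = 9/3 = 3.
So (y/x)^3 = 1; taking the cube root, y/x = 1, i.e. y = x.
Substitute into the budget 9·x + 3·y = 84: 12·x = 84, so x* = 7 and y* = 7.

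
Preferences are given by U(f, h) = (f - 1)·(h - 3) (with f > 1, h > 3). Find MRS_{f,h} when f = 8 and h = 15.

MU_f = (h−3), MU_h = (f−1).
MRS = (h−3)/(f−1).
At (8, 15): MRS = 12/7.
The indifference curve has slope −12/7 at this bundle.

MRS = 12/7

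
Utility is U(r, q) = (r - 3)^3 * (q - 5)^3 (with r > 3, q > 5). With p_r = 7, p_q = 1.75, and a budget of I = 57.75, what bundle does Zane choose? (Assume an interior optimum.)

MU_r = 3·(r−3)^2·(q−5)^3, MU_q = 3·(r−3)^3·(q−5)^2.
MRS = (q−5)/(r−3).
Tangency: set MRS = p_r/p_q = 7/1.75 = 4.
So (q − 5)/(r − 3) = 4, i.e. (q − 5) = 4·(r − 3).
Rewrite the budget in excess-of-subsistence terms: 7·(r − 3) + 1.75·(q − 5) = 57.75 − 7·3 − 1.75·5 = 28.
Substituting, 14·(r − 3) = 28, so r − 3 = 2 and r* = 5.
Then q − 5 = 4·2 = 8, so q* = 13.

r* = 5, q* = 13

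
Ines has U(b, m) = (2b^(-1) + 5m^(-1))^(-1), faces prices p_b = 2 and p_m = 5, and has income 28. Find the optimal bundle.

b* = 4, m* = 4

For CES with ρ = -1, MRS = (2/5)·(m/b)^2.
Tangency: set MRS = p_b/p_m = 2/5 = 0.4.
So (m/b)^2 = 1; taking the square root, m/b = 1, i.e. m = b.
Substitute into the budget 2·b + 5·m = 28: 7·b = 28, so b* = 4 and m* = 4.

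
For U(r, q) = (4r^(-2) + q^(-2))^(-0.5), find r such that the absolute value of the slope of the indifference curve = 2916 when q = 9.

r = 1

For CES with ρ = -2, MRS = (4/1)·(q/r)^3.
Setting (4/1)·(9/r)^3 = 2916 gives (9/r)^3 = 729, so 9/r = 9 and r = 1.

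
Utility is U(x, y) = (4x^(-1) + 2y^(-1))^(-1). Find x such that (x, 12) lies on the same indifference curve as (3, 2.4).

U depends on (x, y) only through S = 4x^(-1) + 2y^(-1), so equal utility means equal S. At (3, 2.4): S = 13/6.
With y = 12: 2·12^(-1) = 1/6, so 4x^(-1) = 13/6 − 1/6 = 2, i.e. x^(-1) = 0.5.
Hence x = 1/0.5 = 2.
Check: U(2, 12) = 0.4615.

x = 2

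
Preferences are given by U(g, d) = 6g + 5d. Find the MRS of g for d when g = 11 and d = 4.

MRS = 1.2

MU_g = 6, MU_d = 5, so MRS = 6/5 = 1.2 at every bundle.
At (11, 4): MRS = 1.2.
So at (11, 4) the consumer would give up 1.2 units of d for one more unit of g.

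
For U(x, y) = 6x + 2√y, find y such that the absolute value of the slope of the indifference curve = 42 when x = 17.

MU_x = 6, MU_y = 2/(2√y).
MRS = 6 ÷ (2/(2√y)).
MRS depends only on y: 6·√y = 42 ⇒ √y = 42/6 = 7 ⇒ y = 49.

y = 49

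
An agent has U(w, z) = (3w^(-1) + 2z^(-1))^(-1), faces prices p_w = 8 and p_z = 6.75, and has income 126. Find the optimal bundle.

For CES with ρ = -1, MRS = (3/2)·(z/w)^2.
Tangency: set MRS = p_w/p_z = 8/6.75 = 32/27.
So (z/w)^2 = 64/81; taking the square root, z/w = 8/9, i.e. z = (8/9)·w.
Substitute into the budget 8·w + 6.75·z = 126: 14·w = 126, so w* = 9 and z* = (8/9)·9 = 8.

w* = 9, z* = 8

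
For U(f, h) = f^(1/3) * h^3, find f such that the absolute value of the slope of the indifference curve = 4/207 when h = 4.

f = 23

MU_f = 1/3·f^(-2/3)·h^3 and MU_h = 3·f^(1/3)·h^2.
MRS = MU_f/MU_h = (1/9)·h/f.
Substitute h = 4: MRS = (4/9)/f. Setting (4/9)/f = 4/207 gives f = (4/9)/(4/207) = 23.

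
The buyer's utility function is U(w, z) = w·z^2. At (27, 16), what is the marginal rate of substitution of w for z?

MU_w = z^2 and MU_z = 2·w·z.
MRS = MU_w/MU_z = (1/2)·z/w.
At (27, 16): MRS = 8/27.
So at (27, 16) the consumer would give up 8/27 units of z for one more unit of w.

MRS = 8/27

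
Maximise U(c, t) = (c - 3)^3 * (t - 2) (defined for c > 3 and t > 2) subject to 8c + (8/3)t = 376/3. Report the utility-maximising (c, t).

c* = 12, t* = 11

MU_c = 3·(c−3)^2·(t−2), MU_t = (c−3)^3.
MRS = (3/1)·(t−2)/(c−3).
Tangency: set MRS = p_c/p_t = 8/(8/3) = 3.
So (3/1)·(t − 2)/(c − 3) = 3, i.e. (t − 2) = (c − 3).
Rewrite the budget in excess-of-subsistence terms: 8·(c − 3) + (8/3)·(t − 2) = 376/3 − 8·3 − (8/3)·2 = 96.
Substituting, (32/3)·(c − 3) = 96, so c − 3 = 9 and c* = 12.
Then t − 2 = 9, so t* = 11.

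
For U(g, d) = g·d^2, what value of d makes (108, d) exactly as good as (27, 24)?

U(27, 24) = 15552.
Set U(108, d) = 15552 and solve.
With g = 108: d^2 = 15552/108 = 144; taking the square root, d = 12.
Check: U(108, 12) = 15552.

d = 12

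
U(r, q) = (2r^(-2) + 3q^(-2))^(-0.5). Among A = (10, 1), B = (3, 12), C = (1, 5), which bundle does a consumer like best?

Bundle B

Evaluate utility at each bundle:
U(A) = 0.575.
U(B) = 2.028.
U(C) = 0.687.
Highest utility is B, so B ≻ C ≻ A.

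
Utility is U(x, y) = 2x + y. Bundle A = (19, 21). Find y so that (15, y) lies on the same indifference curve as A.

y = 29

U(19, 21) = 59.
Set U(15, y) = 59 and solve.
2·15 + y = 59 ⇒ y = 29 ⇒ y = 29.
Check: U(15, 29) = 59.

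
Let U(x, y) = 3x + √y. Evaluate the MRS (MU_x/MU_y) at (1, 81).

MRS = 54

MU_x = 3, MU_y = 1/(2√y).
MRS = 3 ÷ (1/(2√y)).
At (1, 81): MRS = 54.
So at (1, 81) the consumer would give up 54 units of y for one more unit of x.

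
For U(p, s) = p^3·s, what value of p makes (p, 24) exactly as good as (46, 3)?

p = 23

U(46, 3) = 292008.
Set U(p, 24) = 292008 and solve.
With s = 24: p^3 = 292008/24 = 12167; taking the cube root, p = 23.
Check: U(23, 24) = 292008.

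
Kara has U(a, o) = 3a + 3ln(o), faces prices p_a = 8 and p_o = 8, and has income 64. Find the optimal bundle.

MU_a = 3, MU_o = 3/o.
MRS = 3 ÷ (3/o).
Tangency: set MRS = p_a/p_o = 8/8 = 1.
MRS depends only on o: o = 1 ⇒ o* = 1.
From the budget, 8·a = 64 − 8·1 = 56, so a* = 7.

a* = 7, o* = 1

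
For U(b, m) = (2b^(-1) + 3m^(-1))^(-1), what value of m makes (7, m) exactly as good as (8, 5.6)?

m = 6

U depends on (b, m) only through S = 2b^(-1) + 3m^(-1), so equal utility means equal S. At (8, 5.6): S = 11/14.
With b = 7: 2·7^(-1) = 2/7, so 3m^(-1) = 11/14 − 2/7 = 0.5, i.e. m^(-1) = 1/6.
Hence m = 1/(1/6) = 6.
Check: U(7, 6) = 1.2727.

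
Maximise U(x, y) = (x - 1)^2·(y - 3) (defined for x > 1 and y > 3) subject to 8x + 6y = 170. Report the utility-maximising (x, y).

x* = 13, y* = 11

MU_x = 2·(x−1)·(y−3), MU_y = (x−1)^2.
MRS = (2/1)·(y−3)/(x−1).
Tangency: set MRS = p_x/p_y = 8/6 = 4/3.
So (2/1)·(y − 3)/(x − 1) = 4/3, i.e. (y − 3) = (2/3)·(x − 1).
Rewrite the budget in excess-of-subsistence terms: 8·(x − 1) + 6·(y − 3) = 170 − 8·1 − 6·3 = 144.
Substituting, 12·(x − 1) = 144, so x − 1 = 12 and x* = 13.
Then y − 3 = (2/3)·12 = 8, so y* = 11.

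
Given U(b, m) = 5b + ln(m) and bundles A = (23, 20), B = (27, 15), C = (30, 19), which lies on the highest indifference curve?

Bundle C

Evaluate utility at each bundle:
U(A) = 117.996.
U(B) = 137.708.
U(C) = 152.944.
Highest utility is C, so C ≻ B ≻ A.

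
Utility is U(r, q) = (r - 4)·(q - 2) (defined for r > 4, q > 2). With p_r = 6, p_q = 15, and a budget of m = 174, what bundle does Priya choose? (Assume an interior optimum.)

r* = 14, q* = 6

MU_r = (q−2), MU_q = (r−4).
MRS = (q−2)/(r−4).
Tangency: set MRS = p_r/p_q = 6/15 = 0.4.
So (q − 2)/(r − 4) = 0.4, i.e. (q − 2) = 0.4·(r − 4).
Rewrite the budget in excess-of-subsistence terms: 6·(r − 4) + 15·(q − 2) = 174 − 6·4 − 15·2 = 120.
Substituting, 12·(r − 4) = 120, so r − 4 = 10 and r* = 14.
Then q − 2 = 0.4·10 = 4, so q* = 6.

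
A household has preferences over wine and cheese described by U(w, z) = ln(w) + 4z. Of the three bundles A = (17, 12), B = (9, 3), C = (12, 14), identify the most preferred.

Bundle C

Evaluate utility at each bundle:
U(A) = 50.833.
U(B) = 14.197.
U(C) = 58.485.
Highest utility is C, so C ≻ A ≻ B.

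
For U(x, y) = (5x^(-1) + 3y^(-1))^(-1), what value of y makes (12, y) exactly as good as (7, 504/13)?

y = 8

U depends on (x, y) only through S = 5x^(-1) + 3y^(-1), so equal utility means equal S. At (7, 504/13): S = 19/24.
With x = 12: 5·12^(-1) = 5/12, so 3y^(-1) = 19/24 − 5/12 = 0.375, i.e. y^(-1) = 0.125.
Hence y = 1/0.125 = 8.
Check: U(12, 8) = 1.2632.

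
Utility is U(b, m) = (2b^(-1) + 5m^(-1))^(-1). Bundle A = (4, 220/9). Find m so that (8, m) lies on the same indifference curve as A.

U depends on (b, m) only through S = 2b^(-1) + 5m^(-1), so equal utility means equal S. At (4, 220/9): S = 31/44.
With b = 8: 2·8^(-1) = 0.25, so 5m^(-1) = 31/44 − 0.25 = 5/11, i.e. m^(-1) = 1/11.
Hence m = 1/(1/11) = 11.
Check: U(8, 11) = 1.4194.

m = 11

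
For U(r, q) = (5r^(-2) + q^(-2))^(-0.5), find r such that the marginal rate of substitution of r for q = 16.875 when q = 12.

For CES with ρ = -2, MRS = (5/1)·(q/r)^3.
Setting (5/1)·(12/r)^3 = 16.875 gives (12/r)^3 = 3.375, so 12/r = 1.5 and r = 8.

r = 8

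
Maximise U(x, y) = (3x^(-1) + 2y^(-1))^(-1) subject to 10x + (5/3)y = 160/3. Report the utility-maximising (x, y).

For CES with ρ = -1, MRS = (3/2)·(y/x)^2.
Tangency: set MRS = p_x/p_y = 10/(5/3) = 6.
So (y/x)^2 = 4; taking the square root, y/x = 2, i.e. y = 2·x.
Substitute into the budget 10·x + (5/3)·y = 160/3: (40/3)·x = 160/3, so x* = 4 and y* = 2·4 = 8.

x* = 4, y* = 8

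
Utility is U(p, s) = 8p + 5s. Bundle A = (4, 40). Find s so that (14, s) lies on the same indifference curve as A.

U(4, 40) = 232.
Set U(14, s) = 232 and solve.
8·14 + 5s = 232 ⇒ 5s = 120 ⇒ s = 24.
Check: U(14, 24) = 232.

s = 24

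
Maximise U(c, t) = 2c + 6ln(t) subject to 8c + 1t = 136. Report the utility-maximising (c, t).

MU_c = 2, MU_t = 6/t.
MRS = 2 ÷ (6/t).
Tangency: set MRS = p_c/p_t = 8/1 = 8.
MRS depends only on t: (1/3)·t = 8 ⇒ t* = 8/(1/3) = 24.
From the budget, 8·c = 136 − 1·24 = 112, so c* = 14.

c* = 14, t* = 24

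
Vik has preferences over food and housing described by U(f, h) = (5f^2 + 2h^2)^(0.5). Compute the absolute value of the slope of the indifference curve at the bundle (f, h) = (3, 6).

MRS = 1.25

For CES with ρ = 2, MRS = (5/2)·(h/f)^(-1).
At (3, 6): MRS = 1.25.
That is, one extra unit of f is worth 1.25 units of h at the margin.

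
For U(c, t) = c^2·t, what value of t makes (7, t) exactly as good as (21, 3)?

U(21, 3) = 1323.
Set U(7, t) = 1323 and solve.
With c = 7: 7^2 = 49, so t = 1323/49 = 27.
Check: U(7, 27) = 1323.

t = 27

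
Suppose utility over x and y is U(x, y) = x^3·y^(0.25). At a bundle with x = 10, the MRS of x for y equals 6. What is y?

MU_x = 3·x^2·y^(0.25) and MU_y = 0.25·x^3·y^(-0.75).
MRS = MU_x/MU_y = (12)·y/x.
Substitute x = 10: MRS = y/(5/6). Setting y/(5/6) = 6 gives y = 6·(5/6) = 5.

y = 5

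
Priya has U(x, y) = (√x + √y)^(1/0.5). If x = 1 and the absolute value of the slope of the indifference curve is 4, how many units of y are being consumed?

For CES with ρ = 0.5, MRS = √(y/x).
Setting √(y/1) = 4 gives y/1 = 16 and y = 16.

y = 16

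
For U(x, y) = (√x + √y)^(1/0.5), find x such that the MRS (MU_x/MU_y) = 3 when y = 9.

x = 1

For CES with ρ = 0.5, MRS = √(y/x).
Setting √(9/x) = 3 gives 9/x = 9 and x = 1.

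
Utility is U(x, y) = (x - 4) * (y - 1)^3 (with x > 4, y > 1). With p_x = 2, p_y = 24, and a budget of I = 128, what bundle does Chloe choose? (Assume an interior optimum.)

x* = 16, y* = 4

MU_x = (y−1)^3, MU_y = 3·(x−4)·(y−1)^2.
MRS = (1/3)·(y−1)/(x−4).
Tangency: set MRS = p_x/p_y = 2/24 = 1/12.
So (1/3)·(y − 1)/(x − 4) = 1/12, i.e. (y − 1) = 0.25·(x − 4).
Rewrite the budget in excess-of-subsistence terms: 2·(x − 4) + 24·(y − 1) = 128 − 2·4 − 24·1 = 96.
Substituting, 8·(x − 4) = 96, so x − 4 = 12 and x* = 16.
Then y − 1 = 0.25·12 = 3, so y* = 4.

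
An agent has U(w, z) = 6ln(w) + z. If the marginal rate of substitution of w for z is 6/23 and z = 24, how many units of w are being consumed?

MU_w = 6/w, MU_z = 1.
MRS = 6/w ÷ 1.
MRS depends only on w: 6/w = 6/23 ⇒ w = 6/(6/23) = 23.

w = 23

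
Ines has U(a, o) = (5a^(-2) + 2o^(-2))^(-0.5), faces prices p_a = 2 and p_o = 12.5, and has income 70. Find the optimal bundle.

For CES with ρ = -2, MRS = (5/2)·(o/a)^3.
Tangency: set MRS = p_a/p_o = 2/12.5 = 4/25.
So (o/a)^3 = 8/125; taking the cube root, o/a = 0.4, i.e. o = 0.4·a.
Substitute into the budget 2·a + 12.5·o = 70: 7·a = 70, so a* = 10 and o* = 0.4·10 = 4.

a* = 10, o* = 4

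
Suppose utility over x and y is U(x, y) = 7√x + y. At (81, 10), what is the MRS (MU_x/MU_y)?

MU_x = 7/(2√x), MU_y = 1.
MRS = 7/(2√x) ÷ 1.
At (81, 10): MRS = 7/18.
So at (81, 10) the consumer would give up 7/18 units of y for one more unit of x.

MRS = 7/18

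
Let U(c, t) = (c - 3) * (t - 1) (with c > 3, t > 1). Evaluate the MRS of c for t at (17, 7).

MRS = 3/7

MU_c = (t−1), MU_t = (c−3).
MRS = (t−1)/(c−3).
At (17, 7): MRS = 3/7.
That is, one extra unit of c is worth 3/7 units of t at the margin.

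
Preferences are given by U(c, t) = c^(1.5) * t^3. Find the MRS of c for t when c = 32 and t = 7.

MU_c = 1.5·√c·t^3 and MU_t = 3·c^(1.5)·t^2.
MRS = MU_c/MU_t = (0.5)·t/c.
At (32, 7): MRS = 7/64.
That is, one extra unit of c is worth 7/64 units of t at the margin.

MRS = 7/64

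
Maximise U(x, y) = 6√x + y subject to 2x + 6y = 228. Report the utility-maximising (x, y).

MU_x = 6/(2√x), MU_y = 1.
MRS = 6/(2√x) ÷ 1.
Tangency: set MRS = p_x/p_y = 2/6 = 1/3.
MRS depends only on x: 3/√x = 1/3 ⇒ √x = 3/(1/3) = 9 ⇒ x* = 81.
From the budget, 6·y = 228 − 2·81 = 66, so y* = 11.

x* = 81, y* = 11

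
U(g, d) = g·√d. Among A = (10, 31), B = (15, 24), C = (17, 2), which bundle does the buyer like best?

Bundle B

Evaluate utility at each bundle:
U(A) = 55.678.
U(B) = 73.485.
U(C) = 24.042.
Highest utility is B, so B ≻ A ≻ C.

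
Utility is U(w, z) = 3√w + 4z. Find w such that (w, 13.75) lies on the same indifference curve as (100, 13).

U(100, 13) = 82.
Set U(w, 13.75) = 82 and solve.
With z = 13.75: 3√w = 82 − 4·13.75 = 27, so √w = 9 and w = 81.
Check: U(81, 13.75) = 82.

w = 81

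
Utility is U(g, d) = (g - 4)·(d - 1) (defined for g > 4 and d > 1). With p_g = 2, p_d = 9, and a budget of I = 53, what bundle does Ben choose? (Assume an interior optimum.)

MU_g = (d−1), MU_d = (g−4).
MRS = (d−1)/(g−4).
Tangency: set MRS = p_g/p_d = 2/9.
So (d − 1)/(g − 4) = 2/9, i.e. (d − 1) = (2/9)·(g − 4).
Rewrite the budget in excess-of-subsistence terms: 2·(g − 4) + 9·(d − 1) = 53 − 2·4 − 9·1 = 36.
Substituting, 4·(g − 4) = 36, so g − 4 = 9 and g* = 13.
Then d − 1 = (2/9)·9 = 2, so d* = 3.

g* = 13, d* = 3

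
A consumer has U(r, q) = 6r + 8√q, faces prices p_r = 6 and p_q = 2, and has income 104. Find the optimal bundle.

MU_r = 6, MU_q = 8/(2√q).
MRS = 6 ÷ (8/(2√q)).
Tangency: set MRS = p_r/p_q = 6/2 = 3.
MRS depends only on q: 1.5·√q = 3 ⇒ √q = 3/1.5 = 2 ⇒ q* = 4.
From the budget, 6·r = 104 − 2·4 = 96, so r* = 16.

r* = 16, q* = 4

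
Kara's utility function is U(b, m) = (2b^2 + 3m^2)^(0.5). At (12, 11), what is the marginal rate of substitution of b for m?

For CES with ρ = 2, MRS = (2/3)·(m/b)^(-1).
At (12, 11): MRS = 8/11.
That is, one extra unit of b is worth 8/11 units of m at the margin.

MRS = 8/11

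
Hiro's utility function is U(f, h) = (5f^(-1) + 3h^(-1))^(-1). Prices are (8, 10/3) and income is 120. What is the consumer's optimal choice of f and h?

For CES with ρ = -1, MRS = (5/3)·(h/f)^2.
Tangency: set MRS = p_f/p_h = 8/(10/3) = 2.4.
So (h/f)^2 = 36/25; taking the square root, h/f = 1.2, i.e. h = 1.2·f.
Substitute into the budget 8·f + (10/3)·h = 120: 12·f = 120, so f* = 10 and h* = 1.2·10 = 12.

f* = 10, h* = 12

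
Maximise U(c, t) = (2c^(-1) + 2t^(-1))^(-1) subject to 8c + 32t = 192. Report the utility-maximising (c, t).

For CES with ρ = -1, MRS = (t/c)^2.
Tangency: set MRS = p_c/p_t = 8/32 = 0.25.
So (t/c)^2 = 0.25; taking the square root, t/c = 0.5, i.e. t = 0.5·c.
Substitute into the budget 8·c + 32·t = 192: 24·c = 192, so c* = 8 and t* = 0.5·8 = 4.

c* = 8, t* = 4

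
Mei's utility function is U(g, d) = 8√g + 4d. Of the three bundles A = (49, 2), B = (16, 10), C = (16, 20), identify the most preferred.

Evaluate utility at each bundle:
U(A) = 64.000.
U(B) = 72.000.
U(C) = 112.000.
Highest utility is C, so C ≻ B ≻ A.

Bundle C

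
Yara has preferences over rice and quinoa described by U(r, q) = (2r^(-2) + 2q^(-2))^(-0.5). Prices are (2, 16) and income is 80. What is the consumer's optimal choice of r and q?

For CES with ρ = -2, MRS = (q/r)^3.
Tangency: set MRS = p_r/p_q = 2/16 = 0.125.
So (q/r)^3 = 0.125; taking the cube root, q/r = 0.5, i.e. q = 0.5·r.
Substitute into the budget 2·r + 16·q = 80: 10·r = 80, so r* = 8 and q* = 0.5·8 = 4.

r* = 8, q* = 4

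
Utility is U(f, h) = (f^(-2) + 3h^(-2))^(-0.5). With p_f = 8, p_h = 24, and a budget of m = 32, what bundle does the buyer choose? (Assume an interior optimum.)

For CES with ρ = -2, MRS = (1/3)·(h/f)^3.
Tangency: set MRS = p_f/p_h = 8/24 = 1/3.
So (h/f)^3 = 1; taking the cube root, h/f = 1, i.e. h = f.
Substitute into the budget 8·f + 24·h = 32: 32·f = 32, so f* = 1 and h* = 1.

f* = 1, h* = 1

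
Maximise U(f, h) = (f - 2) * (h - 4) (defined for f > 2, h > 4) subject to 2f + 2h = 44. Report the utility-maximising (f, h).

MU_f = (h−4), MU_h = (f−2).
MRS = (h−4)/(f−2).
Tangency: set MRS = p_f/p_h = 2/2 = 1.
So (h − 4)/(f − 2) = 1, i.e. (h − 4) = (f − 2).
Rewrite the budget in excess-of-subsistence terms: 2·(f − 2) + 2·(h − 4) = 44 − 2·2 − 2·4 = 32.
Substituting, 4·(f − 2) = 32, so f − 2 = 8 and f* = 10.
Then h − 4 = 8, so h* = 12.

f* = 10, h* = 12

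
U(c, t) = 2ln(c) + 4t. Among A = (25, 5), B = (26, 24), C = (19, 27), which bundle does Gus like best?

Evaluate utility at each bundle:
U(A) = 26.438.
U(B) = 102.516.
U(C) = 113.889.
Highest utility is C, so C ≻ B ≻ A.

Bundle C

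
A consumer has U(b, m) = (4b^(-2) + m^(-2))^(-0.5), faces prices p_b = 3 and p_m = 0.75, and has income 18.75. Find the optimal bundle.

b* = 5, m* = 5

For CES with ρ = -2, MRS = (4/1)·(m/b)^3.
Tangency: set MRS = p_b/p_m = 3/0.75 = 4.
So (m/b)^3 = 1; taking the cube root, m/b = 1, i.e. m = b.
Substitute into the budget 3·b + 0.75·m = 18.75: 3.75·b = 18.75, so b* = 5 and m* = 5.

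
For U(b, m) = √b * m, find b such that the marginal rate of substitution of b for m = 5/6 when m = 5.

MU_b = 0.5·b^(-0.5)·m and MU_m = √b.
MRS = MU_b/MU_m = (0.5)·m/b.
Substitute m = 5: MRS = 2.5/b. Setting 2.5/b = 5/6 gives b = 2.5/(5/6) = 3.

b = 3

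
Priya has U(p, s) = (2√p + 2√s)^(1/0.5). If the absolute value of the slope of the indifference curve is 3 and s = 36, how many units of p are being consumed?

For CES with ρ = 0.5, MRS = √(s/p).
Setting √(36/p) = 3 gives 36/p = 9 and p = 4.

p = 4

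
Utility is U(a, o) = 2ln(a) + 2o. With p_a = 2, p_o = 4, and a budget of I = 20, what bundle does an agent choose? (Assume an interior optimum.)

a* = 2, o* = 4

MU_a = 2/a, MU_o = 2.
MRS = 2/a ÷ 2.
Tangency: set MRS = p_a/p_o = 2/4 = 0.5.
MRS depends only on a: 1/a = 0.5 ⇒ a* = 1/0.5 = 2.
From the budget, 4·o = 20 − 2·2 = 16, so o* = 4.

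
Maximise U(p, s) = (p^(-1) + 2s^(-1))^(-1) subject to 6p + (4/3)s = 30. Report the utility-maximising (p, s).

For CES with ρ = -1, MRS = (1/2)·(s/p)^2.
Tangency: set MRS = p_p/p_s = 6/(4/3) = 4.5.
So (s/p)^2 = 9; taking the square root, s/p = 3, i.e. s = 3·p.
Substitute into the budget 6·p + (4/3)·s = 30: 10·p = 30, so p* = 3 and s* = 3·3 = 9.

p* = 3, s* = 9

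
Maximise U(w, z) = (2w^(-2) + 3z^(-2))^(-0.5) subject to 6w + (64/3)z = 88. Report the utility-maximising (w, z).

For CES with ρ = -2, MRS = (2/3)·(z/w)^3.
Tangency: set MRS = p_w/p_z = 6/(64/3) = 9/32.
So (z/w)^3 = 27/64; taking the cube root, z/w = 0.75, i.e. z = 0.75·w.
Substitute into the budget 6·w + (64/3)·z = 88: 22·w = 88, so w* = 4 and z* = 0.75·4 = 3.

w* = 4, z* = 3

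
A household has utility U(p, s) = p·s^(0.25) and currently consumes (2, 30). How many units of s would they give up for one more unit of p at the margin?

MRS = 60

MU_p = s^(0.25) and MU_s = 0.25·p·s^(-0.75).
MRS = MU_p/MU_s = (4)·s/p.
At (2, 30): MRS = 60.
The indifference curve has slope −60 at this bundle.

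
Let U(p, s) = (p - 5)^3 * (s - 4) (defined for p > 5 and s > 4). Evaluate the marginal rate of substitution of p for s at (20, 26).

MRS = 4.4

MU_p = 3·(p−5)^2·(s−4), MU_s = (p−5)^3.
MRS = (3/1)·(s−4)/(p−5).
At (20, 26): MRS = 4.4.
That is, one extra unit of p is worth 4.4 units of s at the margin.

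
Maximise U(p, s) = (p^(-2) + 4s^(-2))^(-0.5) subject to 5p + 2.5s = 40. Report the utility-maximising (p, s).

p* = 4, s* = 8

For CES with ρ = -2, MRS = (1/4)·(s/p)^3.
Tangency: set MRS = p_p/p_s = 5/2.5 = 2.
So (s/p)^3 = 8; taking the cube root, s/p = 2, i.e. s = 2·p.
Substitute into the budget 5·p + 2.5·s = 40: 10·p = 40, so p* = 4 and s* = 2·4 = 8.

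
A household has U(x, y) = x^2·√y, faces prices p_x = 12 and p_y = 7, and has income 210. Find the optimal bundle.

x* = 14, y* = 6

MU_x = 2·x·√y and MU_y = 0.5·x^2·y^(-0.5).
MRS = MU_x/MU_y = (4)·y/x.
Tangency: set MRS = p_x/p_y = 12/7.
So (4)·y/x = 12/7, i.e. y = (3/7)·x.
Substitute into the budget 12·x + 7·y = 210: 15·x = 210, so x* = 14.
Then y* = (3/7)·14 = 6.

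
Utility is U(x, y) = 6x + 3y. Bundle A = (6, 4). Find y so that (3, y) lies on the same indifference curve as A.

y = 10

U(6, 4) = 48.
Set U(3, y) = 48 and solve.
6·3 + 3y = 48 ⇒ 3y = 30 ⇒ y = 10.
Check: U(3, 10) = 48.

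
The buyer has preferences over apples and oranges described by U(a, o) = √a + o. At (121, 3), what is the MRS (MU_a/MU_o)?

MU_a = 1/(2√a), MU_o = 1.
MRS = 1/(2√a) ÷ 1.
At (121, 3): MRS = 1/22.
That is, one extra unit of a is worth 1/22 units of o at the margin.

MRS = 1/22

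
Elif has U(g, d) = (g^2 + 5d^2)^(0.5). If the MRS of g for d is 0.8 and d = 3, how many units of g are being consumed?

g = 12

For CES with ρ = 2, MRS = (1/5)·(d/g)^(-1).
Setting (1/5)·(3/g)^(-1) = 0.8 gives (3/g)^(-1) = 4, so 3/g = 0.25 and g = 12.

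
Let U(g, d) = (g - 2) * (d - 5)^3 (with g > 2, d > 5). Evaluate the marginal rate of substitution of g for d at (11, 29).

MU_g = (d−5)^3, MU_d = 3·(g−2)·(d−5)^2.
MRS = (1/3)·(d−5)/(g−2).
At (11, 29): MRS = 8/9.
That is, one extra unit of g is worth 8/9 units of d at the margin.

MRS = 8/9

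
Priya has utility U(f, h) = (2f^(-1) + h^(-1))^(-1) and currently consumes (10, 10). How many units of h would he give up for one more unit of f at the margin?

For CES with ρ = -1, MRS = (2/1)·(h/f)^2.
At (10, 10): MRS = 2.
The indifference curve has slope −2 at this bundle.

MRS = 2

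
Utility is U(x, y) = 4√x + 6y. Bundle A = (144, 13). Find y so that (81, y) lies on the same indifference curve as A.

U(144, 13) = 126.
Set U(81, y) = 126 and solve.
With x = 81: √81 = 9, so 6y = 126 − 4·9 = 90 and y = 15.
Check: U(81, 15) = 126.

y = 15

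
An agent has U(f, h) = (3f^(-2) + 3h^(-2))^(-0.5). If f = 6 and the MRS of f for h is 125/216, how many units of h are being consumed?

For CES with ρ = -2, MRS = (h/f)^3.
Setting (h/6)^3 = 125/216 gives h/6 = 5/6 and h = 5.

h = 5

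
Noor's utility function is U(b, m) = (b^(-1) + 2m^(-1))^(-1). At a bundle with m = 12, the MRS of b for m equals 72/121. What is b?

For CES with ρ = -1, MRS = (1/2)·(m/b)^2.
Setting (1/2)·(12/b)^2 = 72/121 gives (12/b)^2 = 144/121, so 12/b = 12/11 and b = 11.

b = 11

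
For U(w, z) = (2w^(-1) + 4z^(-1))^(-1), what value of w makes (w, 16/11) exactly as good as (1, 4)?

w = 8

U depends on (w, z) only through S = 2w^(-1) + 4z^(-1), so equal utility means equal S. At (1, 4): S = 3.
With z = 16/11: 4·(16/11)^(-1) = 2.75, so 2w^(-1) = 3 − 2.75 = 0.25, i.e. w^(-1) = 0.125.
Hence w = 1/0.125 = 8.
Check: U(8, 16/11) = 0.3333.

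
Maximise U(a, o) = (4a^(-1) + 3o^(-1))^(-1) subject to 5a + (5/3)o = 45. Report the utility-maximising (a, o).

a* = 6, o* = 9

For CES with ρ = -1, MRS = (4/3)·(o/a)^2.
Tangency: set MRS = p_a/p_o = 5/(5/3) = 3.
So (o/a)^2 = 2.25; taking the square root, o/a = 1.5, i.e. o = 1.5·a.
Substitute into the budget 5·a + (5/3)·o = 45: 7.5·a = 45, so a* = 6 and o* = 1.5·6 = 9.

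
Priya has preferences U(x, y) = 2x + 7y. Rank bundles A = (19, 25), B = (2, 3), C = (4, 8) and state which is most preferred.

Bundle A

Evaluate utility at each bundle:
U(A) = 213.
U(B) = 25.
U(C) = 64.
Highest utility is A, so A ≻ C ≻ B.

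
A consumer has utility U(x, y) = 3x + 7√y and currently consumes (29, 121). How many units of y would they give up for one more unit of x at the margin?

MU_x = 3, MU_y = 7/(2√y).
MRS = 3 ÷ (7/(2√y)).
At (29, 121): MRS = 66/7.
So at (29, 121) the consumer would give up 66/7 units of y for one more unit of x.

MRS = 66/7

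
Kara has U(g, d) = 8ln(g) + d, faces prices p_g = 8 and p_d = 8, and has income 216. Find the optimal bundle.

g* = 8, d* = 19

MU_g = 8/g, MU_d = 1.
MRS = 8/g ÷ 1.
Tangency: set MRS = p_g/p_d = 8/8 = 1.
MRS depends only on g: 8/g = 1 ⇒ g* = 8/1 = 8.
From the budget, 8·d = 216 − 8·8 = 152, so d* = 19.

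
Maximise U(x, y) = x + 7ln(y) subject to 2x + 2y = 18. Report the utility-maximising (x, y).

x* = 2, y* = 7

MU_x = 1, MU_y = 7/y.
MRS = 1 ÷ (7/y).
Tangency: set MRS = p_x/p_y = 2/2 = 1.
MRS depends only on y: (1/7)·y = 1 ⇒ y* = 1/(1/7) = 7.
From the budget, 2·x = 18 − 2·7 = 4, so x* = 2.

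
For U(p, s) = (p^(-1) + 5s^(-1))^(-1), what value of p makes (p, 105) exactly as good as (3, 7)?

U depends on (p, s) only through S = p^(-1) + 5s^(-1), so equal utility means equal S. At (3, 7): S = 22/21.
With s = 105: 5·105^(-1) = 1/21, so p^(-1) = 22/21 − 1/21 = 1.
Hence p = 1/1 = 1.
Check: U(1, 105) = 0.9545.

p = 1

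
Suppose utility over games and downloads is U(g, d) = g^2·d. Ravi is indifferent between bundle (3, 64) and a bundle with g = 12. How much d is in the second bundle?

d = 4

U(3, 64) = 576.
Set U(12, d) = 576 and solve.
With g = 12: 12^2 = 144, so d = 576/144 = 4.
Check: U(12, 4) = 576.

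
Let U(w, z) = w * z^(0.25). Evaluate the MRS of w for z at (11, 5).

MU_w = z^(0.25) and MU_z = 0.25·w·z^(-0.75).
MRS = MU_w/MU_z = (4)·z/w.
At (11, 5): MRS = 20/11.
That is, one extra unit of w is worth 20/11 units of z at the margin.

MRS = 20/11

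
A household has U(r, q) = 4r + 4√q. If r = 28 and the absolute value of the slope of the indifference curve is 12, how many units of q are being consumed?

q = 36

MU_r = 4, MU_q = 4/(2√q).
MRS = 4 ÷ (4/(2√q)).
MRS depends only on q: 2·√q = 12 ⇒ √q = 12/2 = 6 ⇒ q = 36.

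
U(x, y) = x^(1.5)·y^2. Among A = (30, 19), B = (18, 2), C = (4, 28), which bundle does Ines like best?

Bundle A

Evaluate utility at each bundle:
U(A) = 59318.353.
U(B) = 305.470.
U(C) = 6272.000.
Highest utility is A, so A ≻ C ≻ B.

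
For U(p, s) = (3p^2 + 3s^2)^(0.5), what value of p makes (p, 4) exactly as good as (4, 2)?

p = 2

U depends on (p, s) only through S = 3p^2 + 3s^2, so equal utility means equal S. At (4, 2): S = 60.
With s = 4: 3·4^2 = 48, so 3p^2 = 60 − 48 = 12, i.e. p^2 = 4.
Hence p = √4 = 2.
Check: U(2, 4) = 7.746.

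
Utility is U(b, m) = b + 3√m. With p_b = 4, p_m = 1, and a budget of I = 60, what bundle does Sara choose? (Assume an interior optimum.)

b* = 6, m* = 36

MU_b = 1, MU_m = 3/(2√m).
MRS = 1 ÷ (3/(2√m)).
Tangency: set MRS = p_b/p_m = 4/1 = 4.
MRS depends only on m: (2/3)·√m = 4 ⇒ √m = 4/(2/3) = 6 ⇒ m* = 36.
From the budget, 4·b = 60 − 1·36 = 24, so b* = 6.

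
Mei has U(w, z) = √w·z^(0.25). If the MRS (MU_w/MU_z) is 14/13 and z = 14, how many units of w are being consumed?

w = 26

MU_w = 0.5·w^(-0.5)·z^(0.25) and MU_z = 0.25·√w·z^(-0.75).
MRS = MU_w/MU_z = (2)·z/w.
Substitute z = 14: MRS = 28/w. Setting 28/w = 14/13 gives w = 28/(14/13) = 26.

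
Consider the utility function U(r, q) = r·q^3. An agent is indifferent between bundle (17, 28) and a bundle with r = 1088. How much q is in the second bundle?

q = 7

U(17, 28) = 373184.
Set U(1088, q) = 373184 and solve.
With r = 1088: q^3 = 373184/1088 = 343; taking the cube root, q = 7.
Check: U(1088, 7) = 373184.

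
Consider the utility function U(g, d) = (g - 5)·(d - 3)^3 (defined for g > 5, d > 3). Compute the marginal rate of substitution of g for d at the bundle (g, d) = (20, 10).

MU_g = (d−3)^3, MU_d = 3·(g−5)·(d−3)^2.
MRS = (1/3)·(d−3)/(g−5).
At (20, 10): MRS = 7/45.
The indifference curve has slope −7/45 at this bundle.

MRS = 7/45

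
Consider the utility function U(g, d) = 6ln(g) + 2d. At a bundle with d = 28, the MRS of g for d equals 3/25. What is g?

g = 25

MU_g = 6/g, MU_d = 2.
MRS = 6/g ÷ 2.
MRS depends only on g: 3/g = 3/25 ⇒ g = 3/(3/25) = 25.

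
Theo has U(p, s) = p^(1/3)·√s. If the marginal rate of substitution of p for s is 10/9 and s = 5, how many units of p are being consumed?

p = 3

MU_p = 1/3·p^(-2/3)·√s and MU_s = 0.5·p^(1/3)·s^(-0.5).
MRS = MU_p/MU_s = (2/3)·s/p.
Substitute s = 5: MRS = (10/3)/p. Setting (10/3)/p = 10/9 gives p = (10/3)/(10/9) = 3.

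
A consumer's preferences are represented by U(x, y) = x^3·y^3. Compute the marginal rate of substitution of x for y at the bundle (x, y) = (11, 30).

MRS = 30/11

MU_x = 3·x^2·y^3 and MU_y = 3·x^3·y^2.
MRS = MU_x/MU_y = y/x.
At (11, 30): MRS = 30/11.
So at (11, 30) the consumer would give up 30/11 units of y for one more unit of x.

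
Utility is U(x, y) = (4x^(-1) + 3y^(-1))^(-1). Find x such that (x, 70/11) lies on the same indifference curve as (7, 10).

x = 10

U depends on (x, y) only through S = 4x^(-1) + 3y^(-1), so equal utility means equal S. At (7, 10): S = 61/70.
With y = 70/11: 3·(70/11)^(-1) = 33/70, so 4x^(-1) = 61/70 − 33/70 = 0.4, i.e. x^(-1) = 0.1.
Hence x = 1/0.1 = 10.
Check: U(10, 70/11) = 1.1475.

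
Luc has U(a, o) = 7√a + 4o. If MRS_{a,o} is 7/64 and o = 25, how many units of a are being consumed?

a = 64

MU_a = 7/(2√a), MU_o = 4.
MRS = 7/(2√a) ÷ 4.
MRS depends only on a: 0.875/√a = 7/64 ⇒ √a = 0.875/(7/64) = 8 ⇒ a = 64.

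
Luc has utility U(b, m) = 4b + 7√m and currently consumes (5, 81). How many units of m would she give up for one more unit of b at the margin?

MRS = 72/7

MU_b = 4, MU_m = 7/(2√m).
MRS = 4 ÷ (7/(2√m)).
At (5, 81): MRS = 72/7.
That is, one extra unit of b is worth 72/7 units of m at the margin.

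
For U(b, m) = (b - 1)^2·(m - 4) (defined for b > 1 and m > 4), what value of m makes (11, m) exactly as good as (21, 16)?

U(21, 16) = 4800.
Set U(11, m) = 4800 and solve.
With b = 11: (11 − 1)^2 = 100, so (m − 4) = 4800/100 = 48.
So m = 4 + 48 = 52.
Check: U(11, 52) = 4800.

m = 52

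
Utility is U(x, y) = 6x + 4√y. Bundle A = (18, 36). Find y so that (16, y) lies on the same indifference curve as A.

U(18, 36) = 132.
Set U(16, y) = 132 and solve.
With x = 16: 4√y = 132 − 6·16 = 36, so √y = 9 and y = 81.
Check: U(16, 81) = 132.

y = 81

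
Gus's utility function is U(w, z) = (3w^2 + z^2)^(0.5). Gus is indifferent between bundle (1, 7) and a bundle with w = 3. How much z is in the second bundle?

z = 5

U depends on (w, z) only through S = 3w^2 + z^2, so equal utility means equal S. At (1, 7): S = 52.
With w = 3: 3·3^2 = 27, so z^2 = 52 − 27 = 25.
Hence z = √25 = 5.
Check: U(3, 5) = 7.2111.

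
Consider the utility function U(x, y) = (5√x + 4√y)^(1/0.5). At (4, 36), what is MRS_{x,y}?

MRS = 3.75

For CES with ρ = 0.5, MRS = (5/4)·√(y/x).
At (4, 36): MRS = 3.75.
That is, one extra unit of x is worth 3.75 units of y at the margin.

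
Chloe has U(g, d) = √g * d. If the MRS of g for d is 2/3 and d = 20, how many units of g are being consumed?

MU_g = 0.5·g^(-0.5)·d and MU_d = √g.
MRS = MU_g/MU_d = (0.5)·d/g.
Substitute d = 20: MRS = 10/g. Setting 10/g = 2/3 gives g = 10/(2/3) = 15.

g = 15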